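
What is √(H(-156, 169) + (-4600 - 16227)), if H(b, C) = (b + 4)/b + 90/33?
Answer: I*√3832340655/429 ≈ 144.3*I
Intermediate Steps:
H(b, C) = 30/11 + (4 + b)/b (H(b, C) = (4 + b)/b + 90*(1/33) = (4 + b)/b + 30/11 = 30/11 + (4 + b)/b)
√(H(-156, 169) + (-4600 - 16227)) = √((41/11 + 4/(-156)) + (-4600 - 16227)) = √((41/11 + 4*(-1/156)) - 20827) = √((41/11 - 1/39) - 20827) = √(1588/429 - 20827) = √(-8933195/429) = I*√3832340655/429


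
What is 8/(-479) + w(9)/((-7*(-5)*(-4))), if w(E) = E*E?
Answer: -39919/67060 ≈ -0.59527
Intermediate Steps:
w(E) = E**2
8/(-479) + w(9)/((-7*(-5)*(-4))) = 8/(-479) + 9**2/((-7*(-5)*(-4))) = 8*(-1/479) + 81/((35*(-4))) = -8/479 + 81/(-140) = -8/479 + 81*(-1/140) = -8/479 - 81/140 = -39919/67060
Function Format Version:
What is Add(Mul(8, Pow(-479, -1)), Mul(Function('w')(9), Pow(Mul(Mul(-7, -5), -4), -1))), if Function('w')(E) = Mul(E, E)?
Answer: Rational(-39919, 67060) ≈ -0.59527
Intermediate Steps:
Function('w')(E) = Pow(E, 2)
Add(Mul(8, Pow(-479, -1)), Mul(Function('w')(9), Pow(Mul(Mul(-7, -5), -4), -1))) = Add(Mul(8, Pow(-479, -1)), Mul(Pow(9, 2), Pow(Mul(Mul(-7, -5), -4), -1))) = Add(Mul(8, Rational(-1, 479)), Mul(81, Pow(Mul(35, -4), -1))) = Add(Rational(-8, 479), Mul(81, Pow(-140, -1))) = Add(Rational(-8, 479), Mul(81, Rational(-1, 140))) = Add(Rational(-8, 479), Rational(-81, 140)) = Rational(-39919, 67060)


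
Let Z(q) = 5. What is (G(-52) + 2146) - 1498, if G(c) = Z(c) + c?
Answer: 601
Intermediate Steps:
G(c) = 5 + c
(G(-52) + 2146) - 1498 = ((5 - 52) + 2146) - 1498 = (-47 + 2146) - 1498 = 2099 - 1498 = 601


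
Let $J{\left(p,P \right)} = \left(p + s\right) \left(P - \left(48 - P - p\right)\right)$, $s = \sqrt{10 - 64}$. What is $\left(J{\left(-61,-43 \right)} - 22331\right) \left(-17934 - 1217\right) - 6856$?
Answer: $199852980 + 11203335 i \sqrt{6} \approx 1.9985 \cdot 10^{8} + 2.7442 \cdot 10^{7} i$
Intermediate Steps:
$s = 3 i \sqrt{6}$ ($s = \sqrt{-54} = 3 i \sqrt{6} \approx 7.3485 i$)
$J{\left(p,P \right)} = \left(p + 3 i \sqrt{6}\right) \left(-48 + p + 2 P\right)$ ($J{\left(p,P \right)} = \left(p + 3 i \sqrt{6}\right) \left(P - \left(48 - P - p\right)\right) = \left(p + 3 i \sqrt{6}\right) \left(P + \left(-48 + P + p\right)\right) = \left(p + 3 i \sqrt{6}\right) \left(-48 + p + 2 P\right)$)
$\left(J{\left(-61,-43 \right)} - 22331\right) \left(-17934 - 1217\right) - 6856 = \left(\left(\left(-61\right)^{2} - -2928 - 144 i \sqrt{6} + 2 \left(-43\right) \left(-61\right) + 3 i \left(-61\right) \sqrt{6} + 6 i \left(-43\right) \sqrt{6}\right) - 22331\right) \left(-17934 - 1217\right) - 6856 = \left(\left(3721 + 2928 - 144 i \sqrt{6} + 5246 - 183 i \sqrt{6} - 258 i \sqrt{6}\right) - 22331\right) \left(-19151\right) - 6856 = \left(\left(11895 - 585 i \sqrt{6}\right) - 22331\right) \left(-19151\right) - 6856 = \left(-10436 - 585 i \sqrt{6}\right) \left(-19151\right) - 6856 = \left(199859836 + 11203335 i \sqrt{6}\right) - 6856 = 199852980 + 11203335 i \sqrt{6}$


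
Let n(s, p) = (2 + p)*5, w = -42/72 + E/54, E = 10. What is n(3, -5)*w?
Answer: 215/36 ≈ 5.9722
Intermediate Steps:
w = -43/108 (w = -42/72 + 10/54 = -42*1/72 + 10*(1/54) = -7/12 + 5/27 = -43/108 ≈ -0.39815)
n(s, p) = 10 + 5*p
n(3, -5)*w = (10 + 5*(-5))*(-43/108) = (10 - 25)*(-43/108) = -15*(-43/108) = 215/36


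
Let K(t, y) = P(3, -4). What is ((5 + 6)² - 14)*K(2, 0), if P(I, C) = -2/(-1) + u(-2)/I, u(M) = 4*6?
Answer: 1070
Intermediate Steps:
u(M) = 24
P(I, C) = 2 + 24/I (P(I, C) = -2/(-1) + 24/I = -2*(-1) + 24/I = 2 + 24/I)
K(t, y) = 10 (K(t, y) = 2 + 24/3 = 2 + 24*(⅓) = 2 + 8 = 10)
((5 + 6)² - 14)*K(2, 0) = ((5 + 6)² - 14)*10 = (11² - 14)*10 = (121 - 14)*10 = 107*10 = 1070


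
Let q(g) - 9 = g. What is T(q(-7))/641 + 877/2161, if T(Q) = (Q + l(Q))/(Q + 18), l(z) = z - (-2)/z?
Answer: 2250789/5540804 ≈ 0.40622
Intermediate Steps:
q(g) = 9 + g
l(z) = z + 2/z
T(Q) = (2*Q + 2/Q)/(18 + Q) (T(Q) = (Q + (Q + 2/Q))/(Q + 18) = (2*Q + 2/Q)/(18 + Q))
T(q(-7))/641 + 877/2161 = (2*(1 + (9 - 7)²)/((9 - 7)*(18 + (9 - 7))))/641 + 877/2161 = (2*(1 + 2²)/(2*(18 + 2)))*(1/641) + 877*(1/2161) = (2*(½)*(1 + 4)/20)*(1/641) + 877/2161 = (2*(½)*(1/20)*5)*(1/641) + 877/2161 = (¼)*(1/641) + 877/2161 = 1/2564 + 877/2161 = 2250789/5540804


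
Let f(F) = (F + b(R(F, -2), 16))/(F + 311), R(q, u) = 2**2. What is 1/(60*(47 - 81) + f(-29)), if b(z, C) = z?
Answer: -282/575305 ≈ -0.00049017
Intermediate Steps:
R(q, u) = 4
f(F) = (4 + F)/(311 + F) (f(F) = (F + 4)/(F + 311) = (4 + F)/(311 + F))
1/(60*(47 - 81) + f(-29)) = 1/(60*(47 - 81) + (4 - 29)/(311 - 29)) = 1/(60*(-34) - 25/282) = 1/(-2040 + (1/282)*(-25)) = 1/(-2040 - 25/282) = 1/(-575305/282) = -282/575305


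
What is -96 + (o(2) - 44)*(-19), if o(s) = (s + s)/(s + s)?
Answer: 721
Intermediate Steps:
o(s) = 1 (o(s) = (2*s)/((2*s)) = (2*s)*(1/(2*s)) = 1)
-96 + (o(2) - 44)*(-19) = -96 + (1 - 44)*(-19) = -96 - 43*(-19) = -96 + 817 = 721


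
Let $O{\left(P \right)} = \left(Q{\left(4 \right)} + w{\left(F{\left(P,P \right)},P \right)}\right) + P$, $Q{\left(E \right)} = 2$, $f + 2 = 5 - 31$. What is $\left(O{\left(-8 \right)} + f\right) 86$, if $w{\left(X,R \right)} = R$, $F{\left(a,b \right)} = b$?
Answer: $-3612$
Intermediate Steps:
$f = -28$ ($f = -2 + \left(5 - 31\right) = -2 - 26 = -28$)
$O{\left(P \right)} = 2 + 2 P$ ($O{\left(P \right)} = \left(2 + P\right) + P = 2 + 2 P$)
$\left(O{\left(-8 \right)} + f\right) 86 = \left(\left(2 + 2 \left(-8\right)\right) - 28\right) 86 = \left(\left(2 - 16\right) - 28\right) 86 = \left(-14 - 28\right) 86 = \left(-42\right) 86 = -3612$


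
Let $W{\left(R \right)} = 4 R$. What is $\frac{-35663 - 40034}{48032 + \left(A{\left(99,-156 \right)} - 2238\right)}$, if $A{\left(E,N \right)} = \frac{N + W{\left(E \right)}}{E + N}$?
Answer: $- \frac{1438243}{870006} \approx -1.6531$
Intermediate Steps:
$A{\left(E,N \right)} = \frac{N + 4 E}{E + N}$
$\frac{-35663 - 40034}{48032 + \left(A{\left(99,-156 \right)} - 2238\right)} = \frac{-35663 - 40034}{48032 - \left(2238 - \frac{-156 + 4 \cdot 99}{99 - 156}\right)} = - \frac{75697}{48032 - \left(2238 - \frac{-156 + 396}{-57}\right)} = - \frac{75697}{48032 - \frac{42602}{19}} = - \frac{75697}{\frac{870006}{19}} = \left(-75697\right) \frac{19}{870006} = - \frac{1438243}{870006}$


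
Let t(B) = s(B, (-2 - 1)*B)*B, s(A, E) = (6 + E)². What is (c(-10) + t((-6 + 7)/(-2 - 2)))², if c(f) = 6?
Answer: 119025/4096 ≈ 29.059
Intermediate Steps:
t(B) = B*(6 - 3*B)² (t(B) = (6 + (-2 - 1)*B)²*B = (6 - 3*B)²*B = B*(6 - 3*B)²)
(c(-10) + t((-6 + 7)/(-2 - 2)))² = (6 + 9*((-6 + 7)/(-2 - 2))*(-2 + (-6 + 7)/(-2 - 2))²)² = (6 + 9*(1/(-4))*(-2 + 1/(-4))²)² = (6 + 9*(1*(-¼))*(-2 + 1*(-¼))²)² = (6 + 9*(-¼)*(-2 - ¼)²)² = (6 + 9*(-¼)*(-9/4)²)² = (6 + 9*(-¼)*(81/16))² = (6 - 729/64)² = (-345/64)² = 119025/4096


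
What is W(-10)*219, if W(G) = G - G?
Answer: 0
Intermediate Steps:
W(G) = 0
W(-10)*219 = 0*219 = 0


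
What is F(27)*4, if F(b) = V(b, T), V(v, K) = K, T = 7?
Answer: 28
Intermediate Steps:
F(b) = 7
F(27)*4 = 7*4 = 28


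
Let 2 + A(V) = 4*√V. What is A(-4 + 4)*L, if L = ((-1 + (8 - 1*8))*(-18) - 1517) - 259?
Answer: 3516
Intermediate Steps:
L = -1758 (L = ((-1 + (8 - 8))*(-18) - 1517) - 259 = ((-1 + 0)*(-18) - 1517) - 259 = (-1*(-18) - 1517) - 259 = (18 - 1517) - 259 = -1499 - 259 = -1758)
A(V) = -2 + 4*√V
A(-4 + 4)*L = (-2 + 4*√(-4 + 4))*(-1758) = (-2 + 4*√0)*(-1758) = (-2 + 4*0)*(-1758) = (-2 + 0)*(-1758) = -2*(-1758) = 3516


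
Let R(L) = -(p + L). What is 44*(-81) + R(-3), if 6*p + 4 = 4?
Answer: -3561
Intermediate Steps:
p = 0 (p = -⅔ + (⅙)*4 = -⅔ + ⅔ = 0)
R(L) = -L (R(L) = -(0 + L) = -L)
44*(-81) + R(-3) = 44*(-81) - 1*(-3) = -3564 + 3 = -3561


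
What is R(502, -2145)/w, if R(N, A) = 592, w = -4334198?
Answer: -296/2167099 ≈ -0.00013659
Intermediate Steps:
R(502, -2145)/w = 592/(-4334198) = 592*(-1/4334198) = -296/2167099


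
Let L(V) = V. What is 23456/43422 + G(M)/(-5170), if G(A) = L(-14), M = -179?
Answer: 30468857/56122935 ≈ 0.54290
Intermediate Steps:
G(A) = -14
23456/43422 + G(M)/(-5170) = 23456/43422 - 14/(-5170) = 23456*(1/43422) - 14*(-1/5170) = 11728/21711 + 7/2585 = 30468857/56122935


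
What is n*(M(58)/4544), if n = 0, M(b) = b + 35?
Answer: 0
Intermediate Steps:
M(b) = 35 + b
n*(M(58)/4544) = 0*((35 + 58)/4544) = 0*(93*(1/4544)) = 0*(93/4544) = 0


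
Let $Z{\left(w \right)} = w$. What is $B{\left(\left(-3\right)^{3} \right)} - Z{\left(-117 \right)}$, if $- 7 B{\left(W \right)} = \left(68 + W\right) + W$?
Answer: $115$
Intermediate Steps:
$B{\left(W \right)} = - \frac{68}{7} - \frac{2 W}{7}$ ($B{\left(W \right)} = - \frac{\left(68 + W\right) + W}{7} = - \frac{68 + 2 W}{7} = - \frac{68}{7} - \frac{2 W}{7}$)
$B{\left(\left(-3\right)^{3} \right)} - Z{\left(-117 \right)} = \left(- \frac{68}{7} - \frac{2 \left(-3\right)^{3}}{7}\right) - -117 = \left(- \frac{68}{7} - - \frac{54}{7}\right) + 117 = \left(- \frac{68}{7} + \frac{54}{7}\right) + 117 = -2 + 117 = 115$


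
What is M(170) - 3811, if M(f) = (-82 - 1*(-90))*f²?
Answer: 227389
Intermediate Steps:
M(f) = 8*f² (M(f) = (-82 + 90)*f² = 8*f²)
M(170) - 3811 = 8*170² - 3811 = 8*28900 - 3811 = 231200 - 3811 = 227389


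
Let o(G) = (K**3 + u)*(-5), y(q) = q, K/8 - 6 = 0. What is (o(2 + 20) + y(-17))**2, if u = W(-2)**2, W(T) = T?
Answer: 305805682009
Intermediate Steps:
K = 48 (K = 48 + 8*0 = 48 + 0 = 48)
u = 4 (u = (-2)**2 = 4)
o(G) = -552980 (o(G) = (48**3 + 4)*(-5) = (110592 + 4)*(-5) = 110596*(-5) = -552980)
(o(2 + 20) + y(-17))**2 = (-552980 - 17)**2 = (-552997)**2 = 305805682009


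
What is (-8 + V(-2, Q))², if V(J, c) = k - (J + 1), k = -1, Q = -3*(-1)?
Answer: 64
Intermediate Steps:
Q = 3
V(J, c) = -2 - J (V(J, c) = -1 - (J + 1) = -1 - (1 + J) = -1 + (-1 - J) = -2 - J)
(-8 + V(-2, Q))² = (-8 + (-2 - 1*(-2)))² = (-8 + (-2 + 2))² = (-8 + 0)² = (-8)² = 64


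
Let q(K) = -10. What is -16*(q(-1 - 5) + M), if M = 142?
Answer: -2112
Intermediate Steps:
-16*(q(-1 - 5) + M) = -16*(-10 + 142) = -16*132 = -2112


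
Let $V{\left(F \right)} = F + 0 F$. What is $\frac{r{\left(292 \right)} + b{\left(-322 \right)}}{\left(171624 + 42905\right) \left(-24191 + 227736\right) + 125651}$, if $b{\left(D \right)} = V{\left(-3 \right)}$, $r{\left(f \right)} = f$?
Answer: $\frac{289}{43666430956} \approx 6.6184 \cdot 10^{-9}$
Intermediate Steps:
$V{\left(F \right)} = F$ ($V{\left(F \right)} = F + 0 = F$)
$b{\left(D \right)} = -3$
$\frac{r{\left(292 \right)} + b{\left(-322 \right)}}{\left(171624 + 42905\right) \left(-24191 + 227736\right) + 125651} = \frac{292 - 3}{\left(171624 + 42905\right) \left(-24191 + 227736\right) + 125651} = \frac{289}{214529 \cdot 203545 + 125651} = \frac{289}{43666305305 + 125651} = \frac{289}{43666430956}$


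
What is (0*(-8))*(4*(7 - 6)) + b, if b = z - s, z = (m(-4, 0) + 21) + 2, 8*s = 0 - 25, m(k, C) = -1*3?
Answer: 185/8 ≈ 23.125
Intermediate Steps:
m(k, C) = -3
s = -25/8 (s = (0 - 25)/8 = (⅛)*(-25) = -25/8 ≈ -3.1250)
z = 20 (z = (-3 + 21) + 2 = 18 + 2 = 20)
b = 185/8 (b = 20 - 1*(-25/8) = 20 + 25/8 = 185/8 ≈ 23.125)
(0*(-8))*(4*(7 - 6)) + b = (0*(-8))*(4*(7 - 6)) + 185/8 = 0*(4*1) + 185/8 = 0*4 + 185/8 = 0 + 185/8 = 185/8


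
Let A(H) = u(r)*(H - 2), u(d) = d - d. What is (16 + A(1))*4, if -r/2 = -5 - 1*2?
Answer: 64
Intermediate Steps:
r = 14 (r = -2*(-5 - 1*2) = -2*(-5 - 2) = -2*(-7) = 14)
u(d) = 0
A(H) = 0 (A(H) = 0*(H - 2) = 0*(-2 + H) = 0)
(16 + A(1))*4 = (16 + 0)*4 = 16*4 = 64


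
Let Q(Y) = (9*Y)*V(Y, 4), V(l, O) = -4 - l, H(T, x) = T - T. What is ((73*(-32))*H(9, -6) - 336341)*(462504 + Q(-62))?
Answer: -144673717740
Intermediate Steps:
H(T, x) = 0
Q(Y) = 9*Y*(-4 - Y) (Q(Y) = (9*Y)*(-4 - Y) = 9*Y*(-4 - Y))
((73*(-32))*H(9, -6) - 336341)*(462504 + Q(-62)) = ((73*(-32))*0 - 336341)*(462504 - 9*(-62)*(4 - 62)) = (-2336*0 - 336341)*(462504 - 9*(-62)*(-58)) = (0 - 336341)*(462504 - 32364) = -336341*430140 = -144673717740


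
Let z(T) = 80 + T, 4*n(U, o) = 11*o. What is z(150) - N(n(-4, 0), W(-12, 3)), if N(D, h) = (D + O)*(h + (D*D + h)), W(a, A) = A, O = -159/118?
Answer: 14047/59 ≈ 238.08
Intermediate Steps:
O = -159/118 (O = -159*1/118 = -159/118 ≈ -1.3475)
n(U, o) = 11*o/4 (n(U, o) = (11*o)/4 = 11*o/4)
N(D, h) = (-159/118 + D)*(D² + 2*h) (N(D, h) = (D - 159/118)*(h + (D*D + h)) = (-159/118 + D)*(h + (D² + h)) = (-159/118 + D)*(h + (h + D²)) = (-159/118 + D)*(D² + 2*h))
z(150) - N(n(-4, 0), W(-12, 3)) = (80 + 150) - (((11/4)*0)³ - 159/59*3 - 159*((11/4)*0)²/118 + 2*((11/4)*0)*3) = 230 - (0³ - 477/59 - 159/118*0² + 2*0*3) = 230 - (0 - 477/59 - 159/118*0 + 0) = 230 - (0 - 477/59 + 0 + 0) = 230 - 1*(-477/59) = 230 + 477/59 = 14047/59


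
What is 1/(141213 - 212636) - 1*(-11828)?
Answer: 844791243/71423 ≈ 11828.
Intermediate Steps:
1/(141213 - 212636) - 1*(-11828) = 1/(-71423) + 11828 = -1/71423 + 11828 = 844791243/71423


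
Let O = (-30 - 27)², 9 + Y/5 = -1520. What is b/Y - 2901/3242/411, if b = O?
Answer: -1450449061/3395557330 ≈ -0.42716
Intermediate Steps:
Y = -7645 (Y = -45 + 5*(-1520) = -45 - 7600 = -7645)
O = 3249 (O = (-57)² = 3249)
b = 3249
b/Y - 2901/3242/411 = 3249/(-7645) - 2901/3242/411 = 3249*(-1/7645) - 2901*1/3242*(1/411) = -3249/7645 - 2901/3242*1/411 = -3249/7645 - 967/444154 = -1450449061/3395557330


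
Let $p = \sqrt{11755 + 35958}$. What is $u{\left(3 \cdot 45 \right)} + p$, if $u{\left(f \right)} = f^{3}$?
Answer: $2460375 + \sqrt{47713} \approx 2.4606 \cdot 10^{6}$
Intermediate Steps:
$p = \sqrt{47713} \approx 218.43$
$u{\left(3 \cdot 45 \right)} + p = \left(3 \cdot 45\right)^{3} + \sqrt{47713} = 135^{3} + \sqrt{47713} = 2460375 + \sqrt{47713}$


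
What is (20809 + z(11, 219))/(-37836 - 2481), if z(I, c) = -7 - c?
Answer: -6861/13439 ≈ -0.51053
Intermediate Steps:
(20809 + z(11, 219))/(-37836 - 2481) = (20809 + (-7 - 1*219))/(-37836 - 2481) = (20809 + (-7 - 219))/(-40317) = (20809 - 226)*(-1/40317) = 20583*(-1/40317) = -6861/13439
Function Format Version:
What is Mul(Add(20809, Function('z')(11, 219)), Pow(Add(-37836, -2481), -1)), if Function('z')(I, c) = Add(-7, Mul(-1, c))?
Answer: Rational(-6861, 13439) ≈ -0.51053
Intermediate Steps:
Mul(Add(20809, Function('z')(11, 219)), Pow(Add(-37836, -2481), -1)) = Mul(Add(20809, Add(-7, Mul(-1, 219))), Pow(Add(-37836, -2481), -1)) = Mul(Add(20809, Add(-7, -219)), Pow(-40317, -1)) = Mul(Add(20809, -226), Rational(-1, 40317)) = Mul(20583, Rational(-1, 40317)) = Rational(-6861, 13439)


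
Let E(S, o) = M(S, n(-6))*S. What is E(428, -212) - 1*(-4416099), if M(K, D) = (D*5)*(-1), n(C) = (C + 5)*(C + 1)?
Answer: 4405399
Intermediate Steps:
n(C) = (1 + C)*(5 + C) (n(C) = (5 + C)*(1 + C) = (1 + C)*(5 + C))
M(K, D) = -5*D (M(K, D) = (5*D)*(-1) = -5*D)
E(S, o) = -25*S (E(S, o) = (-5*(5 + (-6)² + 6*(-6)))*S = (-5*(5 + 36 - 36))*S = (-5*5)*S = -25*S)
E(428, -212) - 1*(-4416099) = -25*428 - 1*(-4416099) = -10700 + 4416099 = 4405399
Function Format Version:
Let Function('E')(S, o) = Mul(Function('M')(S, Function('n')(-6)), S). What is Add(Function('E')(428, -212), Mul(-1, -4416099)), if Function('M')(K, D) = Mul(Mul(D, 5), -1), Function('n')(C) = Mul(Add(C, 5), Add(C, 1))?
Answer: 4405399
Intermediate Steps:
Function('n')(C) = Mul(Add(1, C), Add(5, C)) (Function('n')(C) = Mul(Add(5, C), Add(1, C)) = Mul(Add(1, C), Add(5, C)))
Function('M')(K, D) = Mul(-5, D) (Function('M')(K, D) = Mul(Mul(5, D), -1) = Mul(-5, D))
Function('E')(S, o) = Mul(-25, S) (Function('E')(S, o) = Mul(Mul(-5, Add(5, Pow(-6, 2), Mul(6, -6))), S) = Mul(Mul(-5, Add(5, 36, -36)), S) = Mul(Mul(-5, 5), S) = Mul(-25, S))
Add(Function('E')(428, -212), Mul(-1, -4416099)) = Add(Mul(-25, 428), Mul(-1, -4416099)) = Add(-10700, 4416099) = 4405399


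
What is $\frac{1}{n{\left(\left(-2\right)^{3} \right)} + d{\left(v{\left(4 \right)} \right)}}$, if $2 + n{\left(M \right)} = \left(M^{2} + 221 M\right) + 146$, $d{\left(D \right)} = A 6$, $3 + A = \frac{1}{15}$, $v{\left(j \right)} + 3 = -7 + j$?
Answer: $- \frac{5}{7888} \approx -0.00063387$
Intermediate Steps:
$v{\left(j \right)} = -10 + j$ ($v{\left(j \right)} = -3 + \left(-7 + j\right) = -10 + j$)
$A = - \frac{44}{15}$ ($A = -3 + \frac{1}{15} = - \frac{44}{15} \approx -2.9333$)
$d{\left(D \right)} = - \frac{88}{5}$ ($d{\left(D \right)} = \left(- \frac{44}{15}\right) 6 = - \frac{88}{5}$)
$n{\left(M \right)} = 144 + M^{2} + 221 M$ ($n{\left(M \right)} = -2 + \left(\left(M^{2} + 221 M\right) + 146\right) = -2 + \left(146 + M^{2} + 221 M\right) = 144 + M^{2} + 221 M$)
$\frac{1}{n{\left(\left(-2\right)^{3} \right)} + d{\left(v{\left(4 \right)} \right)}} = \frac{1}{\left(144 + \left(\left(-2\right)^{3}\right)^{2} + 221 \left(-2\right)^{3}\right) - \frac{88}{5}} = \frac{1}{\left(144 + \left(-8\right)^{2} + 221 \left(-8\right)\right) - \frac{88}{5}} = \frac{1}{\left(144 + 64 - 1768\right) - \frac{88}{5}} = \frac{1}{-1560 - \frac{88}{5}} = \frac{1}{- \frac{7888}{5}} = - \frac{5}{7888}$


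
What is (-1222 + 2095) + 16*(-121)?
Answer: -1063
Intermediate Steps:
(-1222 + 2095) + 16*(-121) = 873 - 1936 = -1063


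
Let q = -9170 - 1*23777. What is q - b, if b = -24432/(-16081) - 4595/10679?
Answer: -5658142347186/171728999 ≈ -32948.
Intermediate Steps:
q = -32947 (q = -9170 - 23777 = -32947)
b = 187017133/171728999 (b = -24432*(-1/16081) - 4595*1/10679 = 24432/16081 - 4595/10679 = 187017133/171728999 ≈ 1.0890)
q - b = -32947 - 1*187017133/171728999 = -32947 - 187017133/171728999 = -5658142347186/171728999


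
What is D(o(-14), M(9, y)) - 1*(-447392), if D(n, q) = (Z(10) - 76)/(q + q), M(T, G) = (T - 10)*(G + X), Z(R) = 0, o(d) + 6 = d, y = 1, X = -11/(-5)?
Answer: 3579231/8 ≈ 4.4740e+5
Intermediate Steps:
X = 11/5 (X = -11*(-⅕) = 11/5 ≈ 2.2000)
o(d) = -6 + d
M(T, G) = (-10 + T)*(11/5 + G) (M(T, G) = (T - 10)*(G + 11/5) = (-10 + T)*(11/5 + G))
D(n, q) = -38/q (D(n, q) = (0 - 76)/(q + q) = -76*1/(2*q) = -38/q)
D(o(-14), M(9, y)) - 1*(-447392) = -38/(-22 - 10*1 + (11/5)*9 + 1*9) - 1*(-447392) = -38/(-22 - 10 + 99/5 + 9) + 447392 = -38/(-16/5) + 447392 = -38*(-5/16) + 447392 = 95/8 + 447392 = 3579231/8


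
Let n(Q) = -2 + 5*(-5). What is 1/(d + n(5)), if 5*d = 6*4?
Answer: -5/111 ≈ -0.045045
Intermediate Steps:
n(Q) = -27 (n(Q) = -2 - 25 = -27)
d = 24/5 (d = (6*4)/5 = (⅕)*24 = 24/5 ≈ 4.8000)
1/(d + n(5)) = 1/(24/5 - 27) = 1/(-111/5) = -5/111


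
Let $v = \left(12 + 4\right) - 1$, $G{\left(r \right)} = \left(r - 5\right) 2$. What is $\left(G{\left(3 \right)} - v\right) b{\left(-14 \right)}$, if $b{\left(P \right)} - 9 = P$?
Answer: $95$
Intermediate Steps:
$b{\left(P \right)} = 9 + P$
$G{\left(r \right)} = -10 + 2 r$ ($G{\left(r \right)} = \left(-5 + r\right) 2 = -10 + 2 r$)
$v = 15$ ($v = 16 - 1 = 15$)
$\left(G{\left(3 \right)} - v\right) b{\left(-14 \right)} = \left(\left(-10 + 2 \cdot 3\right) - 15\right) \left(9 - 14\right) = \left(\left(-10 + 6\right) - 15\right) \left(-5\right) = \left(-4 - 15\right) \left(-5\right) = \left(-19\right) \left(-5\right) = 95$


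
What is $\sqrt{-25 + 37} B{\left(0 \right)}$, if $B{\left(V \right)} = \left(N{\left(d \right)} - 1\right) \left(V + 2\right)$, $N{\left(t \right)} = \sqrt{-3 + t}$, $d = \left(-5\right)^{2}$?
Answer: $- 4 \sqrt{3} + 4 \sqrt{66} \approx 25.568$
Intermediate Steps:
$d = 25$
$B{\left(V \right)} = \left(-1 + \sqrt{22}\right) \left(2 + V\right)$ ($B{\left(V \right)} = \left(\sqrt{-3 + 25} - 1\right) \left(V + 2\right) = \left(\sqrt{22} - 1\right) \left(2 + V\right) = \left(-1 + \sqrt{22}\right) \left(2 + V\right)$)
$\sqrt{-25 + 37} B{\left(0 \right)} = \sqrt{-25 + 37} \left(-2 - 0 + 2 \sqrt{22} + 0 \sqrt{22}\right) = \sqrt{12} \left(-2 + 0 + 2 \sqrt{22} + 0\right) = 2 \sqrt{3} \left(-2 + 2 \sqrt{22}\right)$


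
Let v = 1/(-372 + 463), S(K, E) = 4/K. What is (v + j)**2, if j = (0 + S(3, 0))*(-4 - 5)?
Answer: 1190281/8281 ≈ 143.74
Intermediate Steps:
v = 1/91 ≈ 0.010989
j = -12 (j = (0 + 4/3)*(-4 - 5) = (0 + 4*(1/3))*(-9) = (0 + 4/3)*(-9) = (4/3)*(-9) = -12)
(v + j)**2 = (1/91 - 12)**2 = (-1091/91)**2 = 1190281/8281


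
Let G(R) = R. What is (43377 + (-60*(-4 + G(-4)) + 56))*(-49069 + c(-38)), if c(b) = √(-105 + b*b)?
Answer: -2154766997 + 43913*√1339 ≈ -2.1532e+9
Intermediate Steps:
c(b) = √(-105 + b²)
(43377 + (-60*(-4 + G(-4)) + 56))*(-49069 + c(-38)) = (43377 + (-60*(-4 - 4) + 56))*(-49069 + √(-105 + (-38)²)) = (43377 + (-60*(-8) + 56))*(-49069 + √(-105 + 1444)) = (43377 + (-12*(-40) + 56))*(-49069 + √1339) = (43377 + (480 + 56))*(-49069 + √1339) = (43377 + 536)*(-49069 + √1339) = 43913*(-49069 + √1339) = -2154766997 + 43913*√1339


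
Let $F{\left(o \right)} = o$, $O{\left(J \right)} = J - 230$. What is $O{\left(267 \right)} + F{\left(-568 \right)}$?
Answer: $-531$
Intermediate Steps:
$O{\left(J \right)} = -230 + J$
$O{\left(267 \right)} + F{\left(-568 \right)} = \left(-230 + 267\right) - 568 = 37 - 568 = -531$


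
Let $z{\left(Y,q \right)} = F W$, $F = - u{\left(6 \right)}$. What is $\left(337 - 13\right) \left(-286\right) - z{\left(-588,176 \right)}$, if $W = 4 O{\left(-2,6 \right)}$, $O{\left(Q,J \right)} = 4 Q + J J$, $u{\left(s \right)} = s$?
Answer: $-91992$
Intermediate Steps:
$O{\left(Q,J \right)} = J^{2} + 4 Q$ ($O{\left(Q,J \right)} = 4 Q + J^{2} = J^{2} + 4 Q$)
$F = -6$ ($F = \left(-1\right) 6 = -6$)
$W = 112$ ($W = 4 \left(6^{2} + 4 \left(-2\right)\right) = 4 \left(36 - 8\right) = 4 \cdot 28 = 112$)
$z{\left(Y,q \right)} = -672$ ($z{\left(Y,q \right)} = \left(-6\right) 112 = -672$)
$\left(337 - 13\right) \left(-286\right) - z{\left(-588,176 \right)} = \left(337 - 13\right) \left(-286\right) - -672 = 324 \left(-286\right) + 672 = -92664 + 672 = -91992$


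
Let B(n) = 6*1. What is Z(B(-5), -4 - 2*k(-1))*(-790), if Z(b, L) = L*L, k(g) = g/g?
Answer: -28440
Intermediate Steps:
k(g) = 1
B(n) = 6
Z(b, L) = L²
Z(B(-5), -4 - 2*k(-1))*(-790) = (-4 - 2*1)²*(-790) = (-4 - 2)²*(-790) = (-6)²*(-790) = 36*(-790) = -28440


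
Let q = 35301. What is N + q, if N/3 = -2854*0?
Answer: 35301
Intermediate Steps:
N = 0 (N = 3*(-2854*0) = 3*0 = 0)
N + q = 0 + 35301 = 35301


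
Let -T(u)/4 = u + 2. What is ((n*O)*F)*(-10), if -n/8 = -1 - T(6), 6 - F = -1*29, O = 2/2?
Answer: 86800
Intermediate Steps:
T(u) = -8 - 4*u (T(u) = -4*(u + 2) = -4*(2 + u) = -8 - 4*u)
O = 1 (O = 2*(1/2) = 1)
F = 35 (F = 6 - (-1)*29 = 6 - 1*(-29) = 6 + 29 = 35)
n = -248 (n = -8*(-1 - (-8 - 4*6)) = -8*(-1 - (-8 - 24)) = -8*(-1 - 1*(-32)) = -8*(-1 + 32) = -8*31 = -248)
((n*O)*F)*(-10) = (-248*1*35)*(-10) = -248*35*(-10) = -8680*(-10) = 86800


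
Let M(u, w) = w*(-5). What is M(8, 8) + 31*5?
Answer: 115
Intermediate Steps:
M(u, w) = -5*w
M(8, 8) + 31*5 = -5*8 + 31*5 = -40 + 155 = 115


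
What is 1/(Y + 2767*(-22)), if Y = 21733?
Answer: -1/39141 ≈ -2.5549e-5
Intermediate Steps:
1/(Y + 2767*(-22)) = 1/(21733 + 2767*(-22)) = 1/(21733 - 60874) = 1/(-39141) = -1/39141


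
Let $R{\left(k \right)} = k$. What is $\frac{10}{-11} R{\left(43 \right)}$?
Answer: $- \frac{430}{11} \approx -39.091$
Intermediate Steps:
$\frac{10}{-11} R{\left(43 \right)} = \frac{10}{-11} \cdot 43 = 10 \left(- \frac{1}{11}\right) 43 = \left(- \frac{10}{11}\right) 43 = - \frac{430}{11}$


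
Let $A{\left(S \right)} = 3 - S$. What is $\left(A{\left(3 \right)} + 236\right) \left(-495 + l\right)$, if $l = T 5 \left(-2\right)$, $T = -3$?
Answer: $-109740$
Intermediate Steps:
$l = 30$ ($l = \left(-3\right) 5 \left(-2\right) = \left(-15\right) \left(-2\right) = 30$)
$\left(A{\left(3 \right)} + 236\right) \left(-495 + l\right) = \left(\left(3 - 3\right) + 236\right) \left(-495 + 30\right) = \left(\left(3 - 3\right) + 236\right) \left(-465\right) = \left(0 + 236\right) \left(-465\right) = 236 \left(-465\right) = -109740$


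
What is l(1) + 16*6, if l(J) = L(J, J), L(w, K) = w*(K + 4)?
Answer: 101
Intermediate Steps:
L(w, K) = w*(4 + K)
l(J) = J*(4 + J)
l(1) + 16*6 = 1*(4 + 1) + 16*6 = 1*5 + 96 = 5 + 96 = 101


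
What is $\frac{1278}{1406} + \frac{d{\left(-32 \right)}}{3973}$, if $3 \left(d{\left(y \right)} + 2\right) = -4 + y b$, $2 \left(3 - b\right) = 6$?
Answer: $\frac{7609211}{8379057} \approx 0.90812$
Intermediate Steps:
$b = 0$ ($b = 3 - 3 = 0$)
$d{\left(y \right)} = - \frac{10}{3}$ ($d{\left(y \right)} = -2 + \frac{-4 + y 0}{3} = -2 + \frac{-4 + 0}{3} = -2 + \frac{1}{3} \left(-4\right) = -2 - \frac{4}{3} = - \frac{10}{3}$)
$\frac{1278}{1406} + \frac{d{\left(-32 \right)}}{3973} = \frac{1278}{1406} - \frac{10}{3 \cdot 3973} = 1278 \cdot \frac{1}{1406} - \frac{10}{11919} = \frac{639}{703} - \frac{10}{11919} = \frac{7609211}{8379057}$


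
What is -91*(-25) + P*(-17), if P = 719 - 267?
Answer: -5409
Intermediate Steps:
P = 452
-91*(-25) + P*(-17) = -91*(-25) + 452*(-17) = 2275 - 7684 = -5409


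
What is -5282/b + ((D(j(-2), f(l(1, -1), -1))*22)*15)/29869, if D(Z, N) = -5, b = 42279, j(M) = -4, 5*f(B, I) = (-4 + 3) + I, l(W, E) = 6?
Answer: -13384024/74284203 ≈ -0.18017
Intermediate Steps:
f(B, I) = -⅕ + I/5 (f(B, I) = ((-4 + 3) + I)/5 = (-1 + I)/5 = -⅕ + I/5)
-5282/b + ((D(j(-2), f(l(1, -1), -1))*22)*15)/29869 = -5282/42279 + (-5*22*15)/29869 = -5282*1/42279 - 110*15*(1/29869) = -5282/42279 - 1650*1/29869 = -5282/42279 - 1650/29869 = -13384024/74284203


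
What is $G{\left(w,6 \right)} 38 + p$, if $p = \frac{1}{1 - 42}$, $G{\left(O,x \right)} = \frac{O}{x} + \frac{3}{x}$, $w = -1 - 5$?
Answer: $- \frac{780}{41} \approx -19.024$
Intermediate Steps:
$w = -6$
$G{\left(O,x \right)} = \frac{3}{x} + \frac{O}{x}$
$p = - \frac{1}{41}$ ($p = \frac{1}{-41} = - \frac{1}{41} \approx -0.02439$)
$G{\left(w,6 \right)} 38 + p = \frac{3 - 6}{6} \cdot 38 - \frac{1}{41} = \frac{1}{6} \left(-3\right) 38 - \frac{1}{41} = \left(- \frac{1}{2}\right) 38 - \frac{1}{41} = -19 - \frac{1}{41} = - \frac{780}{41}$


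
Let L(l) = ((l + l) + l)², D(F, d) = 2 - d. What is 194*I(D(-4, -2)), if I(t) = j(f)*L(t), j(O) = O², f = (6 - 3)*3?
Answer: 2262816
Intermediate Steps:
L(l) = 9*l² (L(l) = (2*l + l)² = (3*l)² = 9*l²)
f = 9 (f = 3*3 = 9)
I(t) = 729*t² (I(t) = 9²*(9*t²) = 81*(9*t²) = 729*t²)
194*I(D(-4, -2)) = 194*(729*(2 - 1*(-2))²) = 194*(729*(2 + 2)²) = 194*(729*4²) = 194*(729*16) = 194*11664 = 2262816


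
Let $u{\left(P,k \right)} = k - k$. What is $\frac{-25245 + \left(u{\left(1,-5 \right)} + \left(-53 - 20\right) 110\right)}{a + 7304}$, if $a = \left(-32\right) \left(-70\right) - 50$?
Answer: $- \frac{33275}{9494} \approx -3.5048$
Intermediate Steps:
$a = 2190$ ($a = 2240 - 50 = 2190$)
$u{\left(P,k \right)} = 0$
$\frac{-25245 + \left(u{\left(1,-5 \right)} + \left(-53 - 20\right) 110\right)}{a + 7304} = \frac{-25245 + \left(0 + \left(-53 - 20\right) 110\right)}{2190 + 7304} = \frac{-25245 + \left(0 - 8030\right)}{9494} = \left(-25245 + \left(0 - 8030\right)\right) \frac{1}{9494} = \left(-25245 - 8030\right) \frac{1}{9494} = \left(-33275\right) \frac{1}{9494} = - \frac{33275}{9494}$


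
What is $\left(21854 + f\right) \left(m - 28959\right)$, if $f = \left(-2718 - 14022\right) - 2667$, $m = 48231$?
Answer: $47158584$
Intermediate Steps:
$f = -19407$ ($f = -16740 - 2667 = -19407$)
$\left(21854 + f\right) \left(m - 28959\right) = \left(21854 - 19407\right) \left(48231 - 28959\right) = 2447 \cdot 19272 = 47158584$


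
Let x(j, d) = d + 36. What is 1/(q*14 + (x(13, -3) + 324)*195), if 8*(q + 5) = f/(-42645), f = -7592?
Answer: 42645/2965759811 ≈ 1.4379e-5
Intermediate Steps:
q = -212276/42645 (q = -5 + (-7592/(-42645))/8 = -5 + (-7592*(-1/42645))/8 = -5 + (⅛)*(7592/42645) = -5 + 949/42645 = -212276/42645 ≈ -4.9777)
x(j, d) = 36 + d
1/(q*14 + (x(13, -3) + 324)*195) = 1/(-212276/42645*14 + ((36 - 3) + 324)*195) = 1/(-2971864/42645 + (33 + 324)*195) = 1/(-2971864/42645 + 357*195) = 1/(-2971864/42645 + 69615) = 1/(2965759811/42645) = 42645/2965759811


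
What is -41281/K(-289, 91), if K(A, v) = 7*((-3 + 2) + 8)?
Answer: -41281/49 ≈ -842.47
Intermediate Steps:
K(A, v) = 49 (K(A, v) = 7*(-1 + 8) = 7*7 = 49)
-41281/K(-289, 91) = -41281/49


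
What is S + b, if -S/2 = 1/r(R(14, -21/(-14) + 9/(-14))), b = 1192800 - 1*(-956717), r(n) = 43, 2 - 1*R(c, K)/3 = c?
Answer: 92429229/43 ≈ 2.1495e+6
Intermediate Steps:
R(c, K) = 6 - 3*c
b = 2149517 (b = 1192800 + 956717 = 2149517)
S = -2/43 ≈ -0.046512
S + b = -2/43 + 2149517 = 92429229/43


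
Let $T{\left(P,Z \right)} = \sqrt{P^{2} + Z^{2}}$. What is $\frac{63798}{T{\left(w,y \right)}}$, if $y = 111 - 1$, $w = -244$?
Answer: $\frac{31899 \sqrt{17909}}{17909} \approx 238.36$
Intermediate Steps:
$y = 110$ ($y = 111 - 1 = 110$)
$\frac{63798}{T{\left(w,y \right)}} = \frac{63798}{\sqrt{\left(-244\right)^{2} + 110^{2}}} = \frac{63798}{\sqrt{59536 + 12100}} = \frac{63798}{\sqrt{71636}} = \frac{63798}{2 \sqrt{17909}} = 63798 \frac{\sqrt{17909}}{35818} = \frac{31899 \sqrt{17909}}{17909}$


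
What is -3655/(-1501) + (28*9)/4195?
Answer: 15710977/6296695 ≈ 2.4951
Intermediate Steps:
-3655/(-1501) + (28*9)/4195 = -3655*(-1/1501) + 252*(1/4195) = 3655/1501 + 252/4195 = 15710977/6296695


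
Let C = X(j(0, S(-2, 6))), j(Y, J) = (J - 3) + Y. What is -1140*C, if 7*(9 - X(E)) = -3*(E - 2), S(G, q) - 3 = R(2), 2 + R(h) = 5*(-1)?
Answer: -41040/7 ≈ -5862.9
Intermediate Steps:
R(h) = -7 (R(h) = -2 + 5*(-1) = -2 - 5 = -7)
S(G, q) = -4 (S(G, q) = 3 - 7 = -4)
j(Y, J) = -3 + J + Y (j(Y, J) = (-3 + J) + Y = -3 + J + Y)
X(E) = 57/7 + 3*E/7 (X(E) = 9 - (-3)*(E - 2)/7 = 9 - (-3)*(-2 + E)/7 = 9 - (6 - 3*E)/7 = 9 + (-6/7 + 3*E/7) = 57/7 + 3*E/7)
C = 36/7 (C = 57/7 + 3*(-3 - 4 + 0)/7 = 57/7 + (3/7)*(-7) = 57/7 - 3 = 36/7 ≈ 5.1429)
-1140*C = -1140*36/7 = -41040/7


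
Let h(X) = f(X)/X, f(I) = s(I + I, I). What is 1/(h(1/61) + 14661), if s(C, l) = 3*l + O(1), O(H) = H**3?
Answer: 1/14725 ≈ 6.7912e-5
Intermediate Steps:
s(C, l) = 1 + 3*l (s(C, l) = 3*l + 1**3 = 3*l + 1 = 1 + 3*l)
f(I) = 1 + 3*I
h(X) = (1 + 3*X)/X
1/(h(1/61) + 14661) = 1/((3 + 1/(1/61)) + 14661) = 1/((3 + 61) + 14661) = 1/(64 + 14661) = 1/14725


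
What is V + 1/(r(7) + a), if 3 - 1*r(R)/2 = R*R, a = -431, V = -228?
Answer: -119245/523 ≈ -228.00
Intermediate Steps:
r(R) = 6 - 2*R² (r(R) = 6 - 2*R*R = 6 - 2*R²)
V + 1/(r(7) + a) = -228 + 1/((6 - 2*7²) - 431) = -228 + 1/((6 - 2*49) - 431) = -228 + 1/((6 - 98) - 431) = -228 + 1/(-92 - 431) = -228 + 1/(-523) = -228 - 1/523 = -119245/523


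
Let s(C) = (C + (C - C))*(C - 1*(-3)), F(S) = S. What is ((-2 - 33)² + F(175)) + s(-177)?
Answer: 32198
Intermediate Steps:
s(C) = C*(3 + C) (s(C) = (C + 0)*(C + 3) = C*(3 + C))
((-2 - 33)² + F(175)) + s(-177) = ((-2 - 33)² + 175) - 177*(3 - 177) = ((-35)² + 175) - 177*(-174) = (1225 + 175) + 30798 = 1400 + 30798 = 32198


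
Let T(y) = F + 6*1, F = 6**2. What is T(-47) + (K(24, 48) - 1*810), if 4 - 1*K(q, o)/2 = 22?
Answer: -804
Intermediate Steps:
K(q, o) = -36 (K(q, o) = 8 - 2*22 = 8 - 44 = -36)
F = 36
T(y) = 42 (T(y) = 36 + 6*1 = 36 + 6 = 42)
T(-47) + (K(24, 48) - 1*810) = 42 + (-36 - 1*810) = 42 + (-36 - 810) = 42 - 846 = -804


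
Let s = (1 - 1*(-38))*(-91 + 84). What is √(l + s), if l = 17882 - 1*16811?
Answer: √798 ≈ 28.249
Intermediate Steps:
s = -273 (s = (1 + 38)*(-7) = 39*(-7) = -273)
l = 1071 (l = 17882 - 16811 = 1071)
√(l + s) = √(1071 - 273) = √798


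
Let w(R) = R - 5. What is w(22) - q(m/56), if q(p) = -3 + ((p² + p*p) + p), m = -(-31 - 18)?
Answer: 563/32 ≈ 17.594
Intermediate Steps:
m = 49 (m = -1*(-49) = 49)
w(R) = -5 + R
q(p) = -3 + p + 2*p² (q(p) = -3 + ((p² + p²) + p) = -3 + (2*p² + p) = -3 + (p + 2*p²) = -3 + p + 2*p²)
w(22) - q(m/56) = (-5 + 22) - (-3 + 49/56 + 2*(49/56)²) = 17 - (-3 + 49*(1/56) + 2*(49*(1/56))²) = 17 - (-3 + 7/8 + 2*(7/8)²) = 17 - (-3 + 7/8 + 2*(49/64)) = 17 - (-3 + 7/8 + 49/32) = 17 - 1*(-19/32) = 17 + 19/32 = 563/32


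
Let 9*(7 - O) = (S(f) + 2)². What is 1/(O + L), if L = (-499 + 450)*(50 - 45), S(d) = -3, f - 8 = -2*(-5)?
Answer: -9/2143 ≈ -0.0041997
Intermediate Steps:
f = 18 (f = 8 - 2*(-5) = 8 + 10 = 18)
O = 62/9 (O = 7 - (-3 + 2)²/9 = 7 - ⅑*(-1)² = 7 - ⅑*1 = 7 - ⅑ = 62/9 ≈ 6.8889)
L = -245 (L = -49*5 = -245)
1/(O + L) = 1/(62/9 - 245) = 1/(-2143/9) = -9/2143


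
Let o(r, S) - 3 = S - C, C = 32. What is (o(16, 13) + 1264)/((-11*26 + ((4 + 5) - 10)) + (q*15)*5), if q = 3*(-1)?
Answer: -39/16 ≈ -2.4375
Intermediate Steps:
q = -3
o(r, S) = -29 + S (o(r, S) = 3 + (S - 1*32) = 3 + (S - 32) = 3 + (-32 + S) = -29 + S)
(o(16, 13) + 1264)/((-11*26 + ((4 + 5) - 10)) + (q*15)*5) = ((-29 + 13) + 1264)/((-11*26 + ((4 + 5) - 10)) - 3*15*5) = (-16 + 1264)/((-286 + (9 - 10)) - 45*5) = 1248/((-286 - 1) - 225) = 1248/(-287 - 225) = 1248/(-512) = 1248*(-1/512) = -39/16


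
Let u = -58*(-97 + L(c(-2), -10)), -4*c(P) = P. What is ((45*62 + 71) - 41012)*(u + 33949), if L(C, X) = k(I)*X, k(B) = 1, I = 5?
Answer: -1531953405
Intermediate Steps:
c(P) = -P/4
L(C, X) = X (L(C, X) = 1*X = X)
u = 6206 (u = -58*(-97 - 10) = -58*(-107) = 6206)
((45*62 + 71) - 41012)*(u + 33949) = ((45*62 + 71) - 41012)*(6206 + 33949) = ((2790 + 71) - 41012)*40155 = (2861 - 41012)*40155 = -38151*40155 = -1531953405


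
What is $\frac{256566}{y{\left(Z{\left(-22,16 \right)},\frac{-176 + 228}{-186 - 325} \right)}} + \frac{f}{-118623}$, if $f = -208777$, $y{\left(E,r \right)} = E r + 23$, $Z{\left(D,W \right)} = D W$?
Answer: $\frac{5186123478029}{1188483837} \approx 4363.6$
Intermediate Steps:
$y{\left(E,r \right)} = 23 + E r$
$\frac{256566}{y{\left(Z{\left(-22,16 \right)},\frac{-176 + 228}{-186 - 325} \right)}} + \frac{f}{-118623} = \frac{256566}{23 + \left(-22\right) 16 \frac{-176 + 228}{-186 - 325}} - \frac{208777}{-118623} = \frac{256566}{23 - 352 \frac{52}{-511}} - - \frac{208777}{118623} = \frac{256566}{23 - 352 \cdot 52 \left(- \frac{1}{511}\right)} + \frac{208777}{118623} = \frac{256566}{23 - - \frac{18304}{511}} + \frac{208777}{118623} = \frac{256566}{23 + \frac{18304}{511}} + \frac{208777}{118623} = \frac{256566}{\frac{30057}{511}} + \frac{208777}{118623} = 256566 \cdot \frac{511}{30057} + \frac{208777}{118623} = \frac{43701742}{10019} + \frac{208777}{118623} = \frac{5186123478029}{1188483837}$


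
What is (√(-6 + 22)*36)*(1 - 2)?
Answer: -144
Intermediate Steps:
(√(-6 + 22)*36)*(1 - 2) = (√16*36)*(-1) = (4*36)*(-1) = 144*(-1) = -144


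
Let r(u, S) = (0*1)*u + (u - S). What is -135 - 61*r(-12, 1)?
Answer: 658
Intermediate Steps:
r(u, S) = u - S (r(u, S) = 0*u + (u - S) = 0 + (u - S) = u - S)
-135 - 61*r(-12, 1) = -135 - 61*(-12 - 1*1) = -135 - 61*(-12 - 1) = -135 - 61*(-13) = -135 + 793 = 658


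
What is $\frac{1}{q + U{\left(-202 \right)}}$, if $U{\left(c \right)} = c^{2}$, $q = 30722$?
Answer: $\frac{1}{71526} \approx 1.3981 \cdot 10^{-5}$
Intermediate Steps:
$\frac{1}{q + U{\left(-202 \right)}} = \frac{1}{30722 + \left(-202\right)^{2}} = \frac{1}{30722 + 40804} = \frac{1}{71526}$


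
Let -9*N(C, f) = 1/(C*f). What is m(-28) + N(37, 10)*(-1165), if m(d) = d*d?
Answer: 522377/666 ≈ 784.35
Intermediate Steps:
N(C, f) = -1/(9*C*f) (N(C, f) = -1/(C*f)/9 = -1/(9*C*f))
m(d) = d**2
m(-28) + N(37, 10)*(-1165) = (-28)**2 - 1/9/(37*10)*(-1165) = 784 - 1/9*1/37*1/10*(-1165) = 784 - 1/3330*(-1165) = 784 + 233/666 = 522377/666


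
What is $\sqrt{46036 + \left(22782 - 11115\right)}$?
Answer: $\sqrt{57703} \approx 240.21$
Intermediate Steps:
$\sqrt{46036 + \left(22782 - 11115\right)} = \sqrt{46036 + 11667} = \sqrt{57703}$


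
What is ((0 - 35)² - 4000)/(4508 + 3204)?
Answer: -2775/7712 ≈ -0.35983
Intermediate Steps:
((0 - 35)² - 4000)/(4508 + 3204) = ((-35)² - 4000)/7712 = (1225 - 4000)*(1/7712) = -2775*1/7712 = -2775/7712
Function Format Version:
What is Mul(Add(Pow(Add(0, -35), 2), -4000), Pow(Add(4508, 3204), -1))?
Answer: Rational(-2775, 7712) ≈ -0.35983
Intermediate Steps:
Mul(Add(Pow(Add(0, -35), 2), -4000), Pow(Add(4508, 3204), -1)) = Mul(Add(Pow(-35, 2), -4000), Pow(7712, -1)) = Mul(Add(1225, -4000), Rational(1, 7712)) = Mul(-2775, Rational(1, 7712)) = Rational(-2775, 7712)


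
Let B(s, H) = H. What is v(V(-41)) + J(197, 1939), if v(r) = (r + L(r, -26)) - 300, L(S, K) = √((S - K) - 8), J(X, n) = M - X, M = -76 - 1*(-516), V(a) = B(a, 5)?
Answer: -52 + √23 ≈ -47.204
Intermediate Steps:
V(a) = 5
M = 440 (M = -76 + 516 = 440)
J(X, n) = 440 - X
L(S, K) = √(-8 + S - K)
v(r) = -300 + r + √(18 + r) (v(r) = (r + √(-8 + r - 1*(-26))) - 300 = (r + √(-8 + r + 26)) - 300 = (r + √(18 + r)) - 300 = -300 + r + √(18 + r))
v(V(-41)) + J(197, 1939) = (-300 + 5 + √(18 + 5)) + (440 - 1*197) = (-300 + 5 + √23) + (440 - 197) = (-295 + √23) + 243 = -52 + √23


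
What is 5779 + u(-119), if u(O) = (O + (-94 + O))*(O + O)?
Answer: 84795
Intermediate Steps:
u(O) = 2*O*(-94 + 2*O) (u(O) = (-94 + 2*O)*(2*O) = 2*O*(-94 + 2*O))
5779 + u(-119) = 5779 + 4*(-119)*(-47 - 119) = 5779 + 4*(-119)*(-166) = 5779 + 79016 = 84795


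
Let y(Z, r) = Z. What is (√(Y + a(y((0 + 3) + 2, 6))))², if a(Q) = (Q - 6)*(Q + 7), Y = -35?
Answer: -47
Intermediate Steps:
a(Q) = (-6 + Q)*(7 + Q)
(√(Y + a(y((0 + 3) + 2, 6))))² = (√(-35 + (-42 + ((0 + 3) + 2) + ((0 + 3) + 2)²)))² = (√(-35 + (-42 + (3 + 2) + (3 + 2)²)))² = (√(-35 + (-42 + 5 + 5²)))² = (√(-35 + (-42 + 5 + 25)))² = (√(-35 - 12))² = (√(-47))² = (I*√47)² = -47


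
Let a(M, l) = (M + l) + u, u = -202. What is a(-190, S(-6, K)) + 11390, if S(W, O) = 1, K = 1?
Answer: 10999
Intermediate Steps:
a(M, l) = -202 + M + l (a(M, l) = (M + l) - 202 = -202 + M + l)
a(-190, S(-6, K)) + 11390 = (-202 - 190 + 1) + 11390 = -391 + 11390 = 10999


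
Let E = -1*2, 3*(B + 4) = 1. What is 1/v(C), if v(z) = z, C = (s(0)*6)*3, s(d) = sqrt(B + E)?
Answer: -I*sqrt(51)/306 ≈ -0.023338*I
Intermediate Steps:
B = -11/3 (B = -4 + (1/3)*1 = -4 + 1/3 = -11/3 ≈ -3.6667)
E = -2
s(d) = I*sqrt(51)/3 (s(d) = sqrt(-11/3 - 2) = sqrt(-17/3) = I*sqrt(51)/3)
C = 6*I*sqrt(51) (C = ((I*sqrt(51)/3)*6)*3 = (2*I*sqrt(51))*3 = 6*I*sqrt(51) ≈ 42.849*I)
1/v(C) = 1/(6*I*sqrt(51)) = -I*sqrt(51)/306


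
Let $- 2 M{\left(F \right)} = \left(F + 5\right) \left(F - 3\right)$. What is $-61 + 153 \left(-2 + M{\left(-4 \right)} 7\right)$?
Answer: $\frac{6763}{2} \approx 3381.5$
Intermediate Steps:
$M{\left(F \right)} = - \frac{\left(-3 + F\right) \left(5 + F\right)}{2}$ ($M{\left(F \right)} = - \frac{\left(F + 5\right) \left(F - 3\right)}{2} = - \frac{\left(5 + F\right) \left(-3 + F\right)}{2} = - \frac{\left(-3 + F\right) \left(5 + F\right)}{2}$)
$-61 + 153 \left(-2 + M{\left(-4 \right)} 7\right) = -61 + 153 \left(-2 + \left(\frac{15}{2} - -4 - \frac{\left(-4\right)^{2}}{2}\right) 7\right) = -61 + 153 \left(-2 + \left(\frac{15}{2} + 4 - 8\right) 7\right) = -61 + 153 \left(-2 + \frac{7}{2} \cdot 7\right) = -61 + 153 \left(-2 + \frac{49}{2}\right) = -61 + 153 \cdot \frac{45}{2} = -61 + \frac{6885}{2} = \frac{6763}{2}$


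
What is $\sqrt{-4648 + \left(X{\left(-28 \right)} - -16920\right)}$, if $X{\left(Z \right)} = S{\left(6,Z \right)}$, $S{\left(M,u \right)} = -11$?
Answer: $\sqrt{12261} \approx 110.73$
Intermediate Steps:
$X{\left(Z \right)} = -11$
$\sqrt{-4648 + \left(X{\left(-28 \right)} - -16920\right)} = \sqrt{-4648 - -16909} = \sqrt{-4648 + \left(-11 + 16920\right)} = \sqrt{-4648 + 16909} = \sqrt{12261}$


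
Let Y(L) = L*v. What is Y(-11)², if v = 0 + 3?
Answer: 1089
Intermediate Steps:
v = 3
Y(L) = 3*L (Y(L) = L*3 = 3*L)
Y(-11)² = (3*(-11))² = (-33)² = 1089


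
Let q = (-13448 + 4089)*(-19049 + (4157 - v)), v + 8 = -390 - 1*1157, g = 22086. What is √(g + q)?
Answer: √124843069 ≈ 11173.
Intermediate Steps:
v = -1555 (v = -8 + (-390 - 1*1157) = -8 + (-390 - 1157) = -8 - 1547 = -1555)
q = 124820983 (q = (-13448 + 4089)*(-19049 + (4157 - 1*(-1555))) = -9359*(-19049 + (4157 + 1555)) = -9359*(-19049 + 5712) = -9359*(-13337) = 124820983)
√(g + q) = √(22086 + 124820983) = √124843069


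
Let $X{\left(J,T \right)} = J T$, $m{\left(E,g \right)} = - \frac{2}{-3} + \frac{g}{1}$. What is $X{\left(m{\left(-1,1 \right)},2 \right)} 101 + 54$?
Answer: $\frac{1172}{3} \approx 390.67$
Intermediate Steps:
$m{\left(E,g \right)} = \frac{2}{3} + g$ ($m{\left(E,g \right)} = \left(-2\right) \left(- \frac{1}{3}\right) + g 1 = \frac{2}{3} + g$)
$X{\left(m{\left(-1,1 \right)},2 \right)} 101 + 54 = \left(\frac{2}{3} + 1\right) 2 \cdot 101 + 54 = \frac{5}{3} \cdot 2 \cdot 101 + 54 = \frac{10}{3} \cdot 101 + 54 = \frac{1010}{3} + 54 = \frac{1172}{3}$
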